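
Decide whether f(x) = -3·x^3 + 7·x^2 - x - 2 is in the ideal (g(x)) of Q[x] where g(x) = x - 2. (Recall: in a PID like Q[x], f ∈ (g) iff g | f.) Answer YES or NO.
YES

In Q[x] the ideal (g) consists of all multiples of g, so f ∈ (g) iff g | f, i.e. iff the remainder of f on division by g is 0. Divide f by g (g is monic, so eliminate the leading term of the running remainder at each step):
  leading term -3·x^3: subtract (-3·x^2)·g(x) = -3·x^3 + 6·x^2, leaving x^2 - x - 2
  leading term x^2: subtract (x)·g(x) = x^2 - 2·x, leaving x - 2
  leading term x: subtract (1)·g(x) = x - 2, leaving 0
The remainder is 0, so f(x) = g(x) · h(x) with h(x) = -3·x^2 + x + 1. Hence g | f, i.e. f ∈ (g).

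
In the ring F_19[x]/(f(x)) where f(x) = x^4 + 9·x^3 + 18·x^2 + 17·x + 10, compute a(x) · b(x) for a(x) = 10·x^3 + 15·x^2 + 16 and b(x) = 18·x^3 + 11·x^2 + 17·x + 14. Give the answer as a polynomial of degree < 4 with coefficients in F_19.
a · b ≡ 7·x^3 + 10·x^2 + 17·x + 1 (mod f(x))

Multiply as integer polynomials: a · b = 180·x^6 + 380·x^5 + 335·x^4 + 683·x^3 + 386·x^2 + 272·x + 224. Reducing coefficients mod 19: a · b ≡ 9·x^6 + 12·x^4 + 18·x^3 + 6·x^2 + 6·x + 15. Now divide by f(x) = x^4 + 9·x^3 + 18·x^2 + 17·x + 10 in F_19[x], eliminating the leading term at each step:
  leading term 9·x^6: subtract (9·x^2)·f(x) = 9·x^6 + 5·x^5 + 10·x^4 + x^3 + 14·x^2, leaving 14·x^5 + 2·x^4 + 17·x^3 + 11·x^2 + 6·x + 15 (coefficients mod 19)
  leading term 14·x^5: subtract (14·x)·f(x) = 14·x^5 + 12·x^4 + 5·x^3 + 10·x^2 + 7·x, leaving 9·x^4 + 12·x^3 + x^2 + 18·x + 15 (coefficients mod 19)
  leading term 9·x^4: subtract (9)·f(x) = 9·x^4 + 5·x^3 + 10·x^2 + x + 14, leaving 7·x^3 + 10·x^2 + 17·x + 1 (coefficients mod 19)
The degree is now < 4, so this is the remainder. Hence a · b ≡ 7·x^3 + 10·x^2 + 17·x + 1 in F_19[x]/(f).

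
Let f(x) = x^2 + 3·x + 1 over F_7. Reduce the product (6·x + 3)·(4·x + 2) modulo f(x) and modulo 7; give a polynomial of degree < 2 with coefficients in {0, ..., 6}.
Multiply as integer polynomials: a · b = 24·x^2 + 24·x + 6. Reducing coefficients mod 7: a · b ≡ 3·x^2 + 3·x + 6. Now divide by f(x) = x^2 + 3·x + 1 in F_7[x], eliminating the leading term at each step:
  leading term 3·x^2: subtract (3)·f(x) = 3·x^2 + 2·x + 3, leaving x + 3 (coefficients mod 7)
The degree is now < 2, so this is the remainder. Hence a · b ≡ x + 3 in F_7[x]/(f).

Final answer: a · b ≡ x + 3 (mod f(x))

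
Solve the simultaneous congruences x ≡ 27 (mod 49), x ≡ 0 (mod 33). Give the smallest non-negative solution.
The moduli 49, 33 are pairwise coprime, so by the CRT there is a unique solution mod 49·33 = 1617.
Solve by successive substitution. Start with x ≡ 27 (mod 49).
  Combine with x ≡ 0 (mod 33): write x = 27 + 49·t and require 27 + 49·t ≡ 0 (mod 33), i.e. 49·t ≡ 0 − 27 ≡ 6 (mod 33). Since 49^(−1) ≡ 31 (mod 33) (49 ≡ 16 (mod 33)), t ≡ 31·6 ≡ 21 (mod 33). So x ≡ 27 + 49·21 = 1056 (mod 1617).
Unique solution in [0, 1617): x = 1056.

Final answer: x ≡ 1056 (mod 1617); the representative in [0, 1617) is 1056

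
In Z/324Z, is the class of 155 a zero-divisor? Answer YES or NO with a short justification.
gcd(155, 324) = 1, so 155 is a unit in Z/324Z (it has a multiplicative inverse). A unit cannot be a zero-divisor: if 155·b ≡ 0 then multiplying both sides by 155^(−1) gives b ≡ 0. So 155 is not a zero-divisor.

Final answer: NO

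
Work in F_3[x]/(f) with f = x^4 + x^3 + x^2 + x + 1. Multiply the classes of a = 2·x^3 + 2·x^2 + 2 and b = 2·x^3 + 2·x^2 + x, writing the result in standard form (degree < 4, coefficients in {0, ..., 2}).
Multiply as integer polynomials: a · b = 4·x^6 + 8·x^5 + 6·x^4 + 6·x^3 + 4·x^2 + 2·x. Reducing coefficients mod 3: a · b ≡ x^6 + 2·x^5 + x^2 + 2·x. Now divide by f(x) = x^4 + x^3 + x^2 + x + 1 in F_3[x], eliminating the leading term at each step:
  leading term x^6: subtract (x^2)·f(x) = x^6 + x^5 + x^4 + x^3 + x^2, leaving x^5 + 2·x^4 + 2·x^3 + 2·x (coefficients mod 3)
  leading term x^5: subtract (x)·f(x) = x^5 + x^4 + x^3 + x^2 + x, leaving x^4 + x^3 + 2·x^2 + x (coefficients mod 3)
  leading term x^4: subtract (1)·f(x) = x^4 + x^3 + x^2 + x + 1, leaving x^2 + 2 (coefficients mod 3)
The degree is now < 4, so this is the remainder. Hence a · b ≡ x^2 + 2 in F_3[x]/(f).

Final answer: a · b ≡ x^2 + 2 (mod f(x))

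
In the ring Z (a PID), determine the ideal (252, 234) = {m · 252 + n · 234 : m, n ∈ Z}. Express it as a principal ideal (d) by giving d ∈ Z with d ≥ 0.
(252, 234) = (18); d = 18

In the PID Z, (a, b) is generated by gcd(a, b). Compute gcd(252, 234) with the extended Euclidean algorithm, tracking rows (r, s, t) with s·252 + t·234 = r:
  row A: (252, 1, 0)   [1·252 + 0·234 = 252]
  row B: (234, 0, 1)   [0·252 + 1·234 = 234]
  252 = 1·234 + 18   → row C = row A − 1·row B = (18, 1, −1)   [check: 1·252 − 1·234 = 18]
  234 = 13·18 + 0   → remainder 0, stop. gcd = 18 (last nonzero row C).
So gcd(252, 234) = 18, with Bézout identity 1·252 − 1·234 = 18. Containment (⊇): the Bézout identity exhibits 18 as an element of (252, 234), giving (18) ⊆ (252, 234). Containment (⊆): since 18 | 252 and 18 | 234 (252 = 18·14, 234 = 18·13), every Z-linear combination of 252 and 234 is divisible by 18, so (252, 234) ⊆ (18). Therefore (252, 234) = (18), d = 18.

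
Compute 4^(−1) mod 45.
4^(−1) ≡ 34 (mod 45)

Apply the extended Euclidean algorithm to (45, 4), tracking rows (r, s, t) with s·45 + t·4 = r. Each division r_prev = q·r_cur + r_new produces the new row as (previous row) − q·(current row):
  row A: (45, 1, 0)   [1·45 + 0·4 = 45]
  row B: (4, 0, 1)   [0·45 + 1·4 = 4]
  45 = 11·4 + 1   → row C = row A − 11·row B = (1, 1, −11)   [check: 1·45 − 11·4 = 1]
  4 = 4·1 + 0   → remainder 0, stop. gcd = 1 (last nonzero row C).
The gcd is 1, so 4 is invertible mod 45. The last nonzero row gives 1·45 − 11·4 = 1, so t = −11. So 4^(−1) ≡ −11 ≡ 34 (mod 45). Verify: 4 · 34 = 136 ≡ 1 (mod 45). ✓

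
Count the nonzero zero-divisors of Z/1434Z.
In Z/1434Z each nonzero element is either a unit (gcd with 1434 is 1) or a zero-divisor (gcd > 1). The number of units is φ(1434): factorise 1434 = 2 · 3 · 239, so φ(1434) = (2 − 1) · (3 − 1) · (239 − 1) = 1 · 2 · 238 = 476. The nonzero elements number 1434 − 1 = 1433. Hence the nonzero zero-divisors number 1433 − 476 = 957.

Final answer: Z/1434Z has 957 nonzero zero-divisors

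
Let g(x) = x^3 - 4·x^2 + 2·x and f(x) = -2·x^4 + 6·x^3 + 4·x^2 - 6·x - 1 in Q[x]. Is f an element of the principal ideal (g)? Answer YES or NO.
In Q[x] the ideal (g) consists of all multiples of g, so f ∈ (g) iff g | f, i.e. iff the remainder of f on division by g is 0. Divide f by g (g is monic, so eliminate the leading term of the running remainder at each step):
  leading term -2·x^4: subtract (-2·x)·g(x) = -2·x^4 + 8·x^3 - 4·x^2, leaving -2·x^3 + 8·x^2 - 6·x - 1
  leading term -2·x^3: subtract (-2)·g(x) = -2·x^3 + 8·x^2 - 4·x, leaving -2·x - 1
The remainder r(x) = -2·x - 1 ≠ 0 (and deg r < deg g), so g ∤ f, i.e. f ∉ (g).

Final answer: NO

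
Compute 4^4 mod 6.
4

Use repeated squaring. Binary(4) = 100. Walk through the bits of the exponent 4 left-to-right: at each bit after the leading one, square the running value, then multiply by 4 if the bit is 1 (always reducing mod 6):
  bit 1 = 1 (leading): start with 4.
  bit 2 = 0: square 4^2 = 16 ≡ 4 (mod 6).
  bit 3 = 0: square 4^2 = 16 ≡ 4 (mod 6).
Final value: 4^4 ≡ 4 (mod 6).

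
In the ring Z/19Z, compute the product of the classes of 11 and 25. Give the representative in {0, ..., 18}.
9

Reduce the factors first: 25 ≡ 6 (mod 19), so 11 · 25 ≡ 11 · 6 (mod 19). 11 · 6 = 66. Dividing by 19: 66 = 3·19 + 9. So (11 · 25) mod 19 = 9.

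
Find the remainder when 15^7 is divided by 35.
15

Use repeated squaring. Binary(7) = 111. Walk through the bits of the exponent 7 left-to-right: at each bit after the leading one, square the running value, then multiply by 15 if the bit is 1 (always reducing mod 35):
  bit 1 = 1 (leading): start with 15.
  bit 2 = 1: square 15^2 = 225 ≡ 15; bit is 1, so multiply 15·15 = 225 ≡ 15 (mod 35).
  bit 3 = 1: square 15^2 = 225 ≡ 15; bit is 1, so multiply 15·15 = 225 ≡ 15 (mod 35).
Final value: 15^7 ≡ 15 (mod 35).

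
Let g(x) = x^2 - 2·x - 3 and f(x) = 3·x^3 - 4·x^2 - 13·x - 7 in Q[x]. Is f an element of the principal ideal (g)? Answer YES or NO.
NO

In Q[x] the ideal (g) consists of all multiples of g, so f ∈ (g) iff g | f, i.e. iff the remainder of f on division by g is 0. Divide f by g (g is monic, so eliminate the leading term of the running remainder at each step):
  leading term 3·x^3: subtract (3·x)·g(x) = 3·x^3 - 6·x^2 - 9·x, leaving 2·x^2 - 4·x - 7
  leading term 2·x^2: subtract (2)·g(x) = 2·x^2 - 4·x - 6, leaving -1
The remainder r(x) = -1 ≠ 0 (and deg r < deg g), so g ∤ f, i.e. f ∉ (g).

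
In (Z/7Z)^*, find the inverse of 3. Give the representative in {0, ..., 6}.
Apply the extended Euclidean algorithm to (7, 3), tracking rows (r, s, t) with s·7 + t·3 = r. Each division r_prev = q·r_cur + r_new produces the new row as (previous row) − q·(current row):
  row A: (7, 1, 0)   [1·7 + 0·3 = 7]
  row B: (3, 0, 1)   [0·7 + 1·3 = 3]
  7 = 2·3 + 1   → row C = row A − 2·row B = (1, 1, −2)   [check: 1·7 − 2·3 = 1]
  3 = 3·1 + 0   → remainder 0, stop. gcd = 1 (last nonzero row C).
The gcd is 1, so 3 is invertible mod 7. The last nonzero row gives 1·7 − 2·3 = 1, so t = −2. So 3^(−1) ≡ −2 ≡ 5 (mod 7). Verify: 3 · 5 = 15 ≡ 1 (mod 7). ✓

Final answer: 3^(−1) ≡ 5 (mod 7)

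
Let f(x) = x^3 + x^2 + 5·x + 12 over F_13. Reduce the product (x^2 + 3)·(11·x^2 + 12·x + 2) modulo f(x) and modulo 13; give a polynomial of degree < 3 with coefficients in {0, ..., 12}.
a · b ≡ 5·x^2 + 3·x + 7 (mod f(x))

Multiply as integer polynomials: a · b = 11·x^4 + 12·x^3 + 35·x^2 + 36·x + 6. Reducing coefficients mod 13: a · b ≡ 11·x^4 + 12·x^3 + 9·x^2 + 10·x + 6. Now divide by f(x) = x^3 + x^2 + 5·x + 12 in F_13[x], eliminating the leading term at each step:
  leading term 11·x^4: subtract (11·x)·f(x) = 11·x^4 + 11·x^3 + 3·x^2 + 2·x, leaving x^3 + 6·x^2 + 8·x + 6 (coefficients mod 13)
  leading term x^3: subtract (1)·f(x) = x^3 + x^2 + 5·x + 12, leaving 5·x^2 + 3·x + 7 (coefficients mod 13)
The degree is now < 3, so this is the remainder. Hence a · b ≡ 5·x^2 + 3·x + 7 in F_13[x]/(f).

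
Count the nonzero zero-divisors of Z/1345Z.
In Z/1345Z each nonzero element is either a unit (gcd with 1345 is 1) or a zero-divisor (gcd > 1). The number of units is φ(1345): factorise 1345 = 5 · 269, so φ(1345) = (5 − 1) · (269 − 1) = 4 · 268 = 1072. The nonzero elements number 1345 − 1 = 1344. Hence the nonzero zero-divisors number 1344 − 1072 = 272.

Final answer: Z/1345Z has 272 nonzero zero-divisors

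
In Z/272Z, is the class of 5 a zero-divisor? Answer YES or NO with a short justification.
NO

gcd(5, 272) = 1, so 5 is a unit in Z/272Z (it has a multiplicative inverse). A unit cannot be a zero-divisor: if 5·b ≡ 0 then multiplying both sides by 5^(−1) gives b ≡ 0. So 5 is not a zero-divisor.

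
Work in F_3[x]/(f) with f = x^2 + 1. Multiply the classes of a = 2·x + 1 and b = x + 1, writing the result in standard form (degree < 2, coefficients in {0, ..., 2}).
a · b ≡ 2 (mod f(x))

Multiply as integer polynomials: a · b = 2·x^2 + 3·x + 1. Reducing coefficients mod 3: a · b ≡ 2·x^2 + 1. Now divide by f(x) = x^2 + 1 in F_3[x], eliminating the leading term at each step:
  leading term 2·x^2: subtract (2)·f(x) = 2·x^2 + 2, leaving 2 (coefficients mod 3)
The degree is now < 2, so this is the remainder. Hence a · b ≡ 2 in F_3[x]/(f).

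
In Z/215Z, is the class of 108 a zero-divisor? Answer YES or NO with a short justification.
NO

gcd(108, 215) = 1, so 108 is a unit in Z/215Z (it has a multiplicative inverse). A unit cannot be a zero-divisor: if 108·b ≡ 0 then multiplying both sides by 108^(−1) gives b ≡ 0. So 108 is not a zero-divisor.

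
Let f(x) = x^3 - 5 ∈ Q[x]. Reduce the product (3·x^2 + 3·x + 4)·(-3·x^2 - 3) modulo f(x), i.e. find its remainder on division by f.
a · b ≡ -21·x^2 - 54·x - 57 (mod f(x))

First multiply in Q[x] without reducing: a · b = -9·x^4 - 9·x^3 - 21·x^2 - 9·x - 12. Now divide by f(x) = x^3 - 5, eliminating the leading term at each step:
  leading term -9·x^4: subtract (-9·x)·f(x) = -9·x^4 + 45·x, leaving -9·x^3 - 21·x^2 - 54·x - 12
  leading term -9·x^3: subtract (-9)·f(x) = 45 - 9·x^3, leaving -21·x^2 - 54·x - 57
The degree is now < 3, so this is the remainder. Hence a · b ≡ -21·x^2 - 54·x - 57 in Q[x]/(f).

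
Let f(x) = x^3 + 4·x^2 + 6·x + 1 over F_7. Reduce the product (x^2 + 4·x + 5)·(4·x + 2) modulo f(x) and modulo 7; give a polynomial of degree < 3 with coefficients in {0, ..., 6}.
a · b ≡ 2·x^2 + 4·x + 6 (mod f(x))

Multiply as integer polynomials: a · b = 4·x^3 + 18·x^2 + 28·x + 10. Reducing coefficients mod 7: a · b ≡ 4·x^3 + 4·x^2 + 3. Now divide by f(x) = x^3 + 4·x^2 + 6·x + 1 in F_7[x], eliminating the leading term at each step:
  leading term 4·x^3: subtract (4)·f(x) = 4·x^3 + 2·x^2 + 3·x + 4, leaving 2·x^2 + 4·x + 6 (coefficients mod 7)
The degree is now < 3, so this is the remainder. Hence a · b ≡ 2·x^2 + 4·x + 6 in F_7[x]/(f).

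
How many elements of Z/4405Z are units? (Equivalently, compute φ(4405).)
Z/4405Z has φ(4405) = 3520 units

An element a ∈ Z/4405Z is a unit iff gcd(a, 4405) = 1, so the number of units is φ(4405). φ is multiplicative, with φ(p^e) = p^e − p^(e−1). Factorise 4405 = 5 · 881. Then
  φ(4405) = (5 − 1) · (881 − 1) = 4 · 880 = 3520.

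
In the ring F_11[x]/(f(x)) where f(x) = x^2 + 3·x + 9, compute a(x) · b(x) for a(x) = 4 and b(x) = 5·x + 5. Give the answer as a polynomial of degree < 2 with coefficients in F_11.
Multiply as integer polynomials: a · b = 20·x + 20. Reducing coefficients mod 11: a · b ≡ 9·x + 9. This already has degree < 2, so no reduction by f is needed. Hence a · b ≡ 9·x + 9 in F_11[x]/(f).

Final answer: a · b ≡ 9·x + 9 (mod f(x))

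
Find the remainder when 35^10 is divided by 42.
Use repeated squaring. Binary(10) = 1010. Walk through the bits of the exponent 10 left-to-right: at each bit after the leading one, square the running value, then multiply by 35 if the bit is 1 (always reducing mod 42):
  bit 1 = 1 (leading): start with 35.
  bit 2 = 0: square 35^2 = 1225 ≡ 7 (mod 42).
  bit 3 = 1: square 7^2 = 49 ≡ 7; bit is 1, so multiply 7·35 = 245 ≡ 35 (mod 42).
  bit 4 = 0: square 35^2 = 1225 ≡ 7 (mod 42).
Final value: 35^10 ≡ 7 (mod 42).

Final answer: 7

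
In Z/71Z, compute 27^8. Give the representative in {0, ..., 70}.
Use repeated squaring. Binary(8) = 1000. Walk through the bits of the exponent 8 left-to-right: at each bit after the leading one, square the running value, then multiply by 27 if the bit is 1 (always reducing mod 71):
  bit 1 = 1 (leading): start with 27.
  bit 2 = 0: square 27^2 = 729 ≡ 19 (mod 71).
  bit 3 = 0: square 19^2 = 361 ≡ 6 (mod 71).
  bit 4 = 0: square 6^2 = 36 (mod 71).
Final value: 27^8 ≡ 36 (mod 71).

Final answer: 36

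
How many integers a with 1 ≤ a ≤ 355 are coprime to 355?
280

The number of a ∈ {1, ..., 355} with gcd(a, 355) = 1 is by definition Euler's totient φ(355). φ is multiplicative, with φ(p^e) = p^e − p^(e−1). Factorise 355 = 5 · 71. Then
  φ(355) = (5 − 1) · (71 − 1) = 4 · 70 = 280.
So there are 280 such integers.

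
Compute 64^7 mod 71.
Use repeated squaring. Binary(7) = 111. Walk through the bits of the exponent 7 left-to-right: at each bit after the leading one, square the running value, then multiply by 64 if the bit is 1 (always reducing mod 71):
  bit 1 = 1 (leading): start with 64.
  bit 2 = 1: square 64^2 = 4096 ≡ 49; bit is 1, so multiply 49·64 = 3136 ≡ 12 (mod 71).
  bit 3 = 1: square 12^2 = 144 ≡ 2; bit is 1, so multiply 2·64 = 128 ≡ 57 (mod 71).
Final value: 64^7 ≡ 57 (mod 71).

Final answer: 57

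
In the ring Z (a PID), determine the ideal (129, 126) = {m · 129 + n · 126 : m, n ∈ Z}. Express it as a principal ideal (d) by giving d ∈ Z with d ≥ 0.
In the PID Z, (a, b) is generated by gcd(a, b). Compute gcd(129, 126) with the extended Euclidean algorithm, tracking rows (r, s, t) with s·129 + t·126 = r:
  row A: (129, 1, 0)   [1·129 + 0·126 = 129]
  row B: (126, 0, 1)   [0·129 + 1·126 = 126]
  129 = 1·126 + 3   → row C = row A − 1·row B = (3, 1, −1)   [check: 1·129 − 1·126 = 3]
  126 = 42·3 + 0   → remainder 0, stop. gcd = 3 (last nonzero row C).
So gcd(129, 126) = 3, with Bézout identity 1·129 − 1·126 = 3. Containment (⊇): the Bézout identity exhibits 3 as an element of (129, 126), giving (3) ⊆ (129, 126). Containment (⊆): since 3 | 129 and 3 | 126 (129 = 3·43, 126 = 3·42), every Z-linear combination of 129 and 126 is divisible by 3, so (129, 126) ⊆ (3). Therefore (129, 126) = (3), d = 3.

Final answer: (129, 126) = (3); d = 3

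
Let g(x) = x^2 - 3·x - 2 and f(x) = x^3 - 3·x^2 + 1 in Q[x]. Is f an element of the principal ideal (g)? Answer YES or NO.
NO

In Q[x] the ideal (g) consists of all multiples of g, so f ∈ (g) iff g | f, i.e. iff the remainder of f on division by g is 0. Divide f by g (g is monic, so eliminate the leading term of the running remainder at each step):
  leading term x^3: subtract (x)·g(x) = x^3 - 3·x^2 - 2·x, leaving 2·x + 1
The remainder r(x) = 2·x + 1 ≠ 0 (and deg r < deg g), so g ∤ f, i.e. f ∉ (g).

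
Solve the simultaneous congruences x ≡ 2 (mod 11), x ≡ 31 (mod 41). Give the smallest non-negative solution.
The moduli 11, 41 are pairwise coprime, so by the CRT there is a unique solution mod 11·41 = 451.
Solve by successive substitution. Start with x ≡ 2 (mod 11).
  Combine with x ≡ 31 (mod 41): write x = 2 + 11·t and require 2 + 11·t ≡ 31 (mod 41), i.e. 11·t ≡ 31 − 2 ≡ 29 (mod 41). Since 11^(−1) ≡ 15 (mod 41), t ≡ 15·29 ≡ 25 (mod 41). So x ≡ 2 + 11·25 = 277 (mod 451).
Unique solution in [0, 451): x = 277.

Final answer: x ≡ 277 (mod 451); the representative in [0, 451) is 277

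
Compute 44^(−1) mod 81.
44^(−1) ≡ 35 (mod 81)

Apply the extended Euclidean algorithm to (81, 44), tracking rows (r, s, t) with s·81 + t·44 = r. Each division r_prev = q·r_cur + r_new produces the new row as (previous row) − q·(current row):
  row A: (81, 1, 0)   [1·81 + 0·44 = 81]
  row B: (44, 0, 1)   [0·81 + 1·44 = 44]
  81 = 1·44 + 37   → row C = row A − 1·row B = (37, 1, −1)   [check: 1·81 − 1·44 = 37]
  44 = 1·37 + 7   → row D = row B − 1·row C = (7, −1, 2)   [check: −1·81 + 2·44 = 7]
  37 = 5·7 + 2   → row E = row C − 5·row D = (2, 6, −11)   [check: 6·81 − 11·44 = 2]
  7 = 3·2 + 1   → row F = row D − 3·row E = (1, −19, 35)   [check: −19·81 + 35·44 = 1]
  2 = 2·1 + 0   → remainder 0, stop. gcd = 1 (last nonzero row F).
The gcd is 1, so 44 is invertible mod 81. The last nonzero row gives −19·81 + 35·44 = 1, so t = 35. So 44^(−1) ≡ 35 (mod 81). Verify: 44 · 35 = 1540 ≡ 1 (mod 81). ✓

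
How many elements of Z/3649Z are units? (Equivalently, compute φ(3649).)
An element a ∈ Z/3649Z is a unit iff gcd(a, 3649) = 1, so the number of units is φ(3649). φ is multiplicative, with φ(p^e) = p^e − p^(e−1). Factorise 3649 = 41 · 89. Then
  φ(3649) = (41 − 1) · (89 − 1) = 40 · 88 = 3520.

Final answer: Z/3649Z has φ(3649) = 3520 units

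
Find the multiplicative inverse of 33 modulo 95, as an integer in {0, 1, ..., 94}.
Apply the extended Euclidean algorithm to (95, 33), tracking rows (r, s, t) with s·95 + t·33 = r. Each division r_prev = q·r_cur + r_new produces the new row as (previous row) − q·(current row):
  row A: (95, 1, 0)   [1·95 + 0·33 = 95]
  row B: (33, 0, 1)   [0·95 + 1·33 = 33]
  95 = 2·33 + 29   → row C = row A − 2·row B = (29, 1, −2)   [check: 1·95 − 2·33 = 29]
  33 = 1·29 + 4   → row D = row B − 1·row C = (4, −1, 3)   [check: −1·95 + 3·33 = 4]
  29 = 7·4 + 1   → row E = row C − 7·row D = (1, 8, −23)   [check: 8·95 − 23·33 = 1]
  4 = 4·1 + 0   → remainder 0, stop. gcd = 1 (last nonzero row E).
The gcd is 1, so 33 is invertible mod 95. The last nonzero row gives 8·95 − 23·33 = 1, so t = −23. So 33^(−1) ≡ −23 ≡ 72 (mod 95). Verify: 33 · 72 = 2376 ≡ 1 (mod 95). ✓

Final answer: 33^(−1) ≡ 72 (mod 95)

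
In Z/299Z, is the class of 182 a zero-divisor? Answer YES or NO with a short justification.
YES

gcd(182, 299) = 13 > 1, so 182 is not a unit in Z/299Z. In Z/nZ every nonzero non-unit is a zero-divisor: explicitly, take b = 299/gcd = 23 ≠ 0 (mod 299); then 182·23 = 4186 = 14·299, i.e. 182·23 ≡ 0 (mod 299). So 182 is a zero-divisor.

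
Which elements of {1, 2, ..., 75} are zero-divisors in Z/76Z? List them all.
nonzero zero-divisors of Z/76Z = {2, 4, 6, 8, 10, 12, 14, 16, 18, 19, 20, 22, 24, 26, 28, 30, 32, 34, 36, 38, 40, 42, 44, 46, 48, 50, 52, 54, 56, 57, 58, 60, 62, 64, 66, 68, 70, 72, 74}

An element a ∈ Z/76Z (with a ≠ 0) is a zero-divisor iff gcd(a, 76) > 1 (because a is a unit precisely when gcd(a, n) = 1, and in Z/nZ every nonzero, non-unit element is a zero-divisor). Scan a = 1, ..., 75 and keep those with gcd(a, 76) > 1:
  gcd(2, 76) = 2, gcd(4, 76) = 4, gcd(6, 76) = 2, gcd(8, 76) = 4, gcd(10, 76) = 2, gcd(12, 76) = 4, gcd(14, 76) = 2, gcd(16, 76) = 4, gcd(18, 76) = 2, gcd(19, 76) = 19, gcd(20, 76) = 4, gcd(22, 76) = 2, gcd(24, 76) = 4, gcd(26, 76) = 2, gcd(28, 76) = 4, gcd(30, 76) = 2, gcd(32, 76) = 4, gcd(34, 76) = 2, gcd(36, 76) = 4, gcd(38, 76) = 38, gcd(40, 76) = 4, gcd(42, 76) = 2, gcd(44, 76) = 4, gcd(46, 76) = 2, gcd(48, 76) = 4, gcd(50, 76) = 2, gcd(52, 76) = 4, gcd(54, 76) = 2, gcd(56, 76) = 4, gcd(57, 76) = 19, gcd(58, 76) = 2, gcd(60, 76) = 4, gcd(62, 76) = 2, gcd(64, 76) = 4, gcd(66, 76) = 2, gcd(68, 76) = 4, gcd(70, 76) = 2, gcd(72, 76) = 4, gcd(74, 76) = 2.
All other a ∈ {1, ..., 75} have gcd(a, 76) = 1 and are units. So the nonzero zero-divisors are exactly the 39 values of a appearing in this scan.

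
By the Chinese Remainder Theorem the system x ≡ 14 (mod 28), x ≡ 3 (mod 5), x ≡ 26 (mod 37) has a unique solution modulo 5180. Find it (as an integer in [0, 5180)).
x ≡ 1358 (mod 5180); the representative in [0, 5180) is 1358

The moduli 28, 5, 37 are pairwise coprime, so by the CRT there is a unique solution mod 28·5·37 = 5180.
Solve by successive substitution. Start with x ≡ 14 (mod 28).
  Combine with x ≡ 3 (mod 5): write x = 14 + 28·t and require 14 + 28·t ≡ 3 (mod 5), i.e. 28·t ≡ 3 − 14 ≡ 4 (mod 5). Since 28^(−1) ≡ 2 (mod 5) (28 ≡ 3 (mod 5)), t ≡ 2·4 ≡ 3 (mod 5). So x ≡ 14 + 28·3 = 98 (mod 140).
  Combine with x ≡ 26 (mod 37): write x = 98 + 140·t and require 98 + 140·t ≡ 26 (mod 37), i.e. 140·t ≡ 26 − 98 ≡ 2 (mod 37). Since 140^(−1) ≡ 23 (mod 37) (140 ≡ 29 (mod 37)), t ≡ 23·2 ≡ 9 (mod 37). So x ≡ 98 + 140·9 = 1358 (mod 5180).
Unique solution in [0, 5180): x = 1358.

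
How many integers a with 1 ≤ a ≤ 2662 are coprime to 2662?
1210

The number of a ∈ {1, ..., 2662} with gcd(a, 2662) = 1 is by definition Euler's totient φ(2662). φ is multiplicative, with φ(p^e) = p^e − p^(e−1). Factorise 2662 = 2 · 11^3. Then
  φ(2662) = (2 − 1) · (11^3 − 11^2) = 1 · 1210 = 1210.
So there are 1210 such integers.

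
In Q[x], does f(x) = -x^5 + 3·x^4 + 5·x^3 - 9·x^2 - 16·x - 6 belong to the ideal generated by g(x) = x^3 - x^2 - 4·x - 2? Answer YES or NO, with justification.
In Q[x] the ideal (g) consists of all multiples of g, so f ∈ (g) iff g | f, i.e. iff the remainder of f on division by g is 0. Divide f by g (g is monic, so eliminate the leading term of the running remainder at each step):
  leading term -x^5: subtract (-x^2)·g(x) = -x^5 + x^4 + 4·x^3 + 2·x^2, leaving 2·x^4 + x^3 - 11·x^2 - 16·x - 6
  leading term 2·x^4: subtract (2·x)·g(x) = 2·x^4 - 2·x^3 - 8·x^2 - 4·x, leaving 3·x^3 - 3·x^2 - 12·x - 6
  leading term 3·x^3: subtract (3)·g(x) = 3·x^3 - 3·x^2 - 12·x - 6, leaving 0
The remainder is 0, so f(x) = g(x) · h(x) with h(x) = -x^2 + 2·x + 3. Hence g | f, i.e. f ∈ (g).

Final answer: YES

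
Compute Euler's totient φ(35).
φ is multiplicative, with φ(p^e) = p^e − p^(e−1). Factorise 35 = 5 · 7. Then
  φ(35) = (5 − 1) · (7 − 1) = 4 · 6 = 24.

Final answer: φ(35) = 24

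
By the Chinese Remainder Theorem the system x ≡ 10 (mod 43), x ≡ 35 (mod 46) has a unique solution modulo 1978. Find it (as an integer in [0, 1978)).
x ≡ 311 (mod 1978); the representative in [0, 1978) is 311

The moduli 43, 46 are pairwise coprime, so by the CRT there is a unique solution mod 43·46 = 1978.
Solve by successive substitution. Start with x ≡ 10 (mod 43).
  Combine with x ≡ 35 (mod 46): write x = 10 + 43·t and require 10 + 43·t ≡ 35 (mod 46), i.e. 43·t ≡ 35 − 10 ≡ 25 (mod 46). Since 43^(−1) ≡ 15 (mod 46), t ≡ 15·25 ≡ 7 (mod 46). So x ≡ 10 + 43·7 = 311 (mod 1978).
Unique solution in [0, 1978): x = 311.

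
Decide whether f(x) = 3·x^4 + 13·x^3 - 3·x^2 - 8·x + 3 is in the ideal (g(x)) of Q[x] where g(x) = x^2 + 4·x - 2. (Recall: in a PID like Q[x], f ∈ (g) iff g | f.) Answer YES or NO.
In Q[x] the ideal (g) consists of all multiples of g, so f ∈ (g) iff g | f, i.e. iff the remainder of f on division by g is 0. Divide f by g (g is monic, so eliminate the leading term of the running remainder at each step):
  leading term 3·x^4: subtract (3·x^2)·g(x) = 3·x^4 + 12·x^3 - 6·x^2, leaving x^3 + 3·x^2 - 8·x + 3
  leading term x^3: subtract (x)·g(x) = x^3 + 4·x^2 - 2·x, leaving -x^2 - 6·x + 3
  leading term -x^2: subtract (-1)·g(x) = -x^2 - 4·x + 2, leaving 1 - 2·x
The remainder r(x) = 1 - 2·x ≠ 0 (and deg r < deg g), so g ∤ f, i.e. f ∉ (g).

Final answer: NO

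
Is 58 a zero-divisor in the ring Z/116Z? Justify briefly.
gcd(58, 116) = 58 > 1, so 58 is not a unit in Z/116Z. In Z/nZ every nonzero non-unit is a zero-divisor: explicitly, take b = 116/gcd = 2 ≠ 0 (mod 116); then 58·2 = 116 = 1·116, i.e. 58·2 ≡ 0 (mod 116). So 58 is a zero-divisor.

Final answer: YES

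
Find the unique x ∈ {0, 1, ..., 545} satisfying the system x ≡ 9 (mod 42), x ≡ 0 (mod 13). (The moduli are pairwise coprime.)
The moduli 42, 13 are pairwise coprime, so by the CRT there is a unique solution mod 42·13 = 546.
Solve by successive substitution. Start with x ≡ 9 (mod 42).
  Combine with x ≡ 0 (mod 13): write x = 9 + 42·t and require 9 + 42·t ≡ 0 (mod 13), i.e. 42·t ≡ 0 − 9 ≡ 4 (mod 13). Since 42^(−1) ≡ 9 (mod 13) (42 ≡ 3 (mod 13)), t ≡ 9·4 ≡ 10 (mod 13). So x ≡ 9 + 42·10 = 429 (mod 546).
Unique solution in [0, 546): x = 429.

Final answer: x ≡ 429 (mod 546); the representative in [0, 546) is 429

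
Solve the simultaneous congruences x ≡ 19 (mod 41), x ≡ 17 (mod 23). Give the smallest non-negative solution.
x ≡ 224 (mod 943); the representative in [0, 943) is 224

The moduli 41, 23 are pairwise coprime, so by the CRT there is a unique solution mod 41·23 = 943.
Solve by successive substitution. Start with x ≡ 19 (mod 41).
  Combine with x ≡ 17 (mod 23): write x = 19 + 41·t and require 19 + 41·t ≡ 17 (mod 23), i.e. 41·t ≡ 17 − 19 ≡ 21 (mod 23). Since 41^(−1) ≡ 9 (mod 23) (41 ≡ 18 (mod 23)), t ≡ 9·21 ≡ 5 (mod 23). So x ≡ 19 + 41·5 = 224 (mod 943).
Unique solution in [0, 943): x = 224.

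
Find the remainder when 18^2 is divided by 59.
Use repeated squaring. Binary(2) = 10. Walk through the bits of the exponent 2 left-to-right: at each bit after the leading one, square the running value, then multiply by 18 if the bit is 1 (always reducing mod 59):
  bit 1 = 1 (leading): start with 18.
  bit 2 = 0: square 18^2 = 324 ≡ 29 (mod 59).
Final value: 18^2 ≡ 29 (mod 59).

Final answer: 29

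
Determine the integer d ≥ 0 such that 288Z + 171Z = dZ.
In the PID Z, (a, b) is generated by gcd(a, b). Compute gcd(288, 171) with the extended Euclidean algorithm, tracking rows (r, s, t) with s·288 + t·171 = r:
  row A: (288, 1, 0)   [1·288 + 0·171 = 288]
  row B: (171, 0, 1)   [0·288 + 1·171 = 171]
  288 = 1·171 + 117   → row C = row A − 1·row B = (117, 1, −1)   [check: 1·288 − 1·171 = 117]
  171 = 1·117 + 54   → row D = row B − 1·row C = (54, −1, 2)   [check: −1·288 + 2·171 = 54]
  117 = 2·54 + 9   → row E = row C − 2·row D = (9, 3, −5)   [check: 3·288 − 5·171 = 9]
  54 = 6·9 + 0   → remainder 0, stop. gcd = 9 (last nonzero row E).
So gcd(288, 171) = 9, with Bézout identity 3·288 − 5·171 = 9. Containment (⊇): the Bézout identity exhibits 9 as an element of (288, 171), giving (9) ⊆ (288, 171). Containment (⊆): since 9 | 288 and 9 | 171 (288 = 9·32, 171 = 9·19), every Z-linear combination of 288 and 171 is divisible by 9, so (288, 171) ⊆ (9). Therefore (288, 171) = (9), d = 9.

Final answer: (288, 171) = (9); d = 9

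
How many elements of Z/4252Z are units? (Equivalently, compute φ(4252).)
Z/4252Z has φ(4252) = 2124 units

An element a ∈ Z/4252Z is a unit iff gcd(a, 4252) = 1, so the number of units is φ(4252). φ is multiplicative, with φ(p^e) = p^e − p^(e−1). Factorise 4252 = 2^2 · 1063. Then
  φ(4252) = (2^2 − 2^1) · (1063 − 1) = 2 · 1062 = 2124.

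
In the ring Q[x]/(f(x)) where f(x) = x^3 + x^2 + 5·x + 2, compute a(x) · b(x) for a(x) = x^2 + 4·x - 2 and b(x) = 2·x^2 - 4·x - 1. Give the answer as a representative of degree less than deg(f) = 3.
a · b ≡ -33·x^2 - 10·x - 2 (mod f(x))

First multiply in Q[x] without reducing: a · b = 2·x^4 + 4·x^3 - 21·x^2 + 4·x + 2. Now divide by f(x) = x^3 + x^2 + 5·x + 2, eliminating the leading term at each step:
  leading term 2·x^4: subtract (2·x)·f(x) = 2·x^4 + 2·x^3 + 10·x^2 + 4·x, leaving 2·x^3 - 31·x^2 + 2
  leading term 2·x^3: subtract (2)·f(x) = 2·x^3 + 2·x^2 + 10·x + 4, leaving -33·x^2 - 10·x - 2
The degree is now < 3, so this is the remainder. Hence a · b ≡ -33·x^2 - 10·x - 2 in Q[x]/(f).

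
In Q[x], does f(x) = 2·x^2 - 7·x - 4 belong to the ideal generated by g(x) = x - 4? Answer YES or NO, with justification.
In Q[x] the ideal (g) consists of all multiples of g, so f ∈ (g) iff g | f, i.e. iff the remainder of f on division by g is 0. Divide f by g (g is monic, so eliminate the leading term of the running remainder at each step):
  leading term 2·x^2: subtract (2·x)·g(x) = 2·x^2 - 8·x, leaving x - 4
  leading term x: subtract (1)·g(x) = x - 4, leaving 0
The remainder is 0, so f(x) = g(x) · h(x) with h(x) = 2·x + 1. Hence g | f, i.e. f ∈ (g).

Final answer: YES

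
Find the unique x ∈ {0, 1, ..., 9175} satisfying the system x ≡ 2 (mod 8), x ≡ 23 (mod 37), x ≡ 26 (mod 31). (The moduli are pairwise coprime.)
x ≡ 1762 (mod 9176); the representative in [0, 9176) is 1762

The moduli 8, 37, 31 are pairwise coprime, so by the CRT there is a unique solution mod 8·37·31 = 9176.
Solve by successive substitution. Start with x ≡ 2 (mod 8).
  Combine with x ≡ 23 (mod 37): write x = 2 + 8·t and require 2 + 8·t ≡ 23 (mod 37), i.e. 8·t ≡ 23 − 2 ≡ 21 (mod 37). Since 8^(−1) ≡ 14 (mod 37), t ≡ 14·21 ≡ 35 (mod 37). So x ≡ 2 + 8·35 = 282 (mod 296).
  Combine with x ≡ 26 (mod 31): write x = 282 + 296·t and require 282 + 296·t ≡ 26 (mod 31), i.e. 296·t ≡ 26 − 282 ≡ 23 (mod 31). Since 296^(−1) ≡ 11 (mod 31) (296 ≡ 17 (mod 31)), t ≡ 11·23 ≡ 5 (mod 31). So x ≡ 282 + 296·5 = 1762 (mod 9176).
Unique solution in [0, 9176): x = 1762.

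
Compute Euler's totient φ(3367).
φ(3367) = 2592

φ is multiplicative, with φ(p^e) = p^e − p^(e−1). Factorise 3367 = 7 · 13 · 37. Then
  φ(3367) = (7 − 1) · (13 − 1) · (37 − 1) = 6 · 12 · 36 = 2592.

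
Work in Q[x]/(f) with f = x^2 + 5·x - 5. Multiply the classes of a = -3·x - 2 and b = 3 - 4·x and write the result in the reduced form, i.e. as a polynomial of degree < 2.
a · b ≡ 54 - 61·x (mod f(x))

First multiply in Q[x] without reducing: a · b = 12·x^2 - x - 6. Now divide by f(x) = x^2 + 5·x - 5, eliminating the leading term at each step:
  leading term 12·x^2: subtract (12)·f(x) = 12·x^2 + 60·x - 60, leaving 54 - 61·x
The degree is now < 2, so this is the remainder. Hence a · b ≡ 54 - 61·x in Q[x]/(f).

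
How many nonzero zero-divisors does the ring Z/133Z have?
Z/133Z has 24 nonzero zero-divisors

In Z/133Z each nonzero element is either a unit (gcd with 133 is 1) or a zero-divisor (gcd > 1). The number of units is φ(133): factorise 133 = 7 · 19, so φ(133) = (7 − 1) · (19 − 1) = 6 · 18 = 108. The nonzero elements number 133 − 1 = 132. Hence the nonzero zero-divisors number 132 − 108 = 24.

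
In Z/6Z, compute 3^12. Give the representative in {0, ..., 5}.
Use repeated squaring. Binary(12) = 1100. Walk through the bits of the exponent 12 left-to-right: at each bit after the leading one, square the running value, then multiply by 3 if the bit is 1 (always reducing mod 6):
  bit 1 = 1 (leading): start with 3.
  bit 2 = 1: square 3^2 = 9 ≡ 3; bit is 1, so multiply 3·3 = 9 ≡ 3 (mod 6).
  bit 3 = 0: square 3^2 = 9 ≡ 3 (mod 6).
  bit 4 = 0: square 3^2 = 9 ≡ 3 (mod 6).
Final value: 3^12 ≡ 3 (mod 6).

Final answer: 3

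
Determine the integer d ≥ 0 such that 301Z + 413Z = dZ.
(301, 413) = (7); d = 7

In the PID Z, (a, b) is generated by gcd(a, b). Compute gcd(413, 301) with the extended Euclidean algorithm, tracking rows (r, s, t) with s·413 + t·301 = r:
  row A: (413, 1, 0)   [1·413 + 0·301 = 413]
  row B: (301, 0, 1)   [0·413 + 1·301 = 301]
  413 = 1·301 + 112   → row C = row A − 1·row B = (112, 1, −1)   [check: 1·413 − 1·301 = 112]
  301 = 2·112 + 77   → row D = row B − 2·row C = (77, −2, 3)   [check: −2·413 + 3·301 = 77]
  112 = 1·77 + 35   → row E = row C − 1·row D = (35, 3, −4)   [check: 3·413 − 4·301 = 35]
  77 = 2·35 + 7   → row F = row D − 2·row E = (7, −8, 11)   [check: −8·413 + 11·301 = 7]
  35 = 5·7 + 0   → remainder 0, stop. gcd = 7 (last nonzero row F).
So gcd(301, 413) = 7, with Bézout identity −8·413 + 11·301 = 7. Containment (⊇): the Bézout identity exhibits 7 as an element of (301, 413), giving (7) ⊆ (301, 413). Containment (⊆): since 7 | 301 and 7 | 413 (301 = 7·43, 413 = 7·59), every Z-linear combination of 301 and 413 is divisible by 7, so (301, 413) ⊆ (7). Therefore (301, 413) = (7), d = 7.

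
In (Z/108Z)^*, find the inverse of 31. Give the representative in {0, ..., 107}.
31^(−1) ≡ 7 (mod 108)

Apply the extended Euclidean algorithm to (108, 31), tracking rows (r, s, t) with s·108 + t·31 = r. Each division r_prev = q·r_cur + r_new produces the new row as (previous row) − q·(current row):
  row A: (108, 1, 0)   [1·108 + 0·31 = 108]
  row B: (31, 0, 1)   [0·108 + 1·31 = 31]
  108 = 3·31 + 15   → row C = row A − 3·row B = (15, 1, −3)   [check: 1·108 − 3·31 = 15]
  31 = 2·15 + 1   → row D = row B − 2·row C = (1, −2, 7)   [check: −2·108 + 7·31 = 1]
  15 = 15·1 + 0   → remainder 0, stop. gcd = 1 (last nonzero row D).
The gcd is 1, so 31 is invertible mod 108. The last nonzero row gives −2·108 + 7·31 = 1, so t = 7. So 31^(−1) ≡ 7 (mod 108). Verify: 31 · 7 = 217 ≡ 1 (mod 108). ✓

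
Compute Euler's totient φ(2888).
φ is multiplicative, with φ(p^e) = p^e − p^(e−1). Factorise 2888 = 2^3 · 19^2. Then
  φ(2888) = (2^3 − 2^2) · (19^2 − 19^1) = 4 · 342 = 1368.

Final answer: φ(2888) = 1368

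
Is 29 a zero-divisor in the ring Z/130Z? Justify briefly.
gcd(29, 130) = 1, so 29 is a unit in Z/130Z (it has a multiplicative inverse). A unit cannot be a zero-divisor: if 29·b ≡ 0 then multiplying both sides by 29^(−1) gives b ≡ 0. So 29 is not a zero-divisor.

Final answer: NO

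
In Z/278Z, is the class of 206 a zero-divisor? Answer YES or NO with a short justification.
gcd(206, 278) = 2 > 1, so 206 is not a unit in Z/278Z. In Z/nZ every nonzero non-unit is a zero-divisor: explicitly, take b = 278/gcd = 139 ≠ 0 (mod 278); then 206·139 = 28634 = 103·278, i.e. 206·139 ≡ 0 (mod 278). So 206 is a zero-divisor.

Final answer: YES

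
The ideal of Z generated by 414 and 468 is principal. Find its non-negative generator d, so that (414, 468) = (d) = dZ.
(414, 468) = (18); d = 18

In the PID Z, (a, b) is generated by gcd(a, b). Compute gcd(468, 414) with the extended Euclidean algorithm, tracking rows (r, s, t) with s·468 + t·414 = r:
  row A: (468, 1, 0)   [1·468 + 0·414 = 468]
  row B: (414, 0, 1)   [0·468 + 1·414 = 414]
  468 = 1·414 + 54   → row C = row A − 1·row B = (54, 1, −1)   [check: 1·468 − 1·414 = 54]
  414 = 7·54 + 36   → row D = row B − 7·row C = (36, −7, 8)   [check: −7·468 + 8·414 = 36]
  54 = 1·36 + 18   → row E = row C − 1·row D = (18, 8, −9)   [check: 8·468 − 9·414 = 18]
  36 = 2·18 + 0   → remainder 0, stop. gcd = 18 (last nonzero row E).
So gcd(414, 468) = 18, with Bézout identity 8·468 − 9·414 = 18. Containment (⊇): the Bézout identity exhibits 18 as an element of (414, 468), giving (18) ⊆ (414, 468). Containment (⊆): since 18 | 414 and 18 | 468 (414 = 18·23, 468 = 18·26), every Z-linear combination of 414 and 468 is divisible by 18, so (414, 468) ⊆ (18). Therefore (414, 468) = (18), d = 18.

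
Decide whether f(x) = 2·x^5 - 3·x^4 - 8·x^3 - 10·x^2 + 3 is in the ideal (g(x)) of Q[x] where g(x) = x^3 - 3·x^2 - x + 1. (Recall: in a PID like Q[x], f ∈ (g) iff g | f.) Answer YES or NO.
YES

In Q[x] the ideal (g) consists of all multiples of g, so f ∈ (g) iff g | f, i.e. iff the remainder of f on division by g is 0. Divide f by g (g is monic, so eliminate the leading term of the running remainder at each step):
  leading term 2·x^5: subtract (2·x^2)·g(x) = 2·x^5 - 6·x^4 - 2·x^3 + 2·x^2, leaving 3·x^4 - 6·x^3 - 12·x^2 + 3
  leading term 3·x^4: subtract (3·x)·g(x) = 3·x^4 - 9·x^3 - 3·x^2 + 3·x, leaving 3·x^3 - 9·x^2 - 3·x + 3
  leading term 3·x^3: subtract (3)·g(x) = 3·x^3 - 9·x^2 - 3·x + 3, leaving 0
The remainder is 0, so f(x) = g(x) · h(x) with h(x) = 2·x^2 + 3·x + 3. Hence g | f, i.e. f ∈ (g).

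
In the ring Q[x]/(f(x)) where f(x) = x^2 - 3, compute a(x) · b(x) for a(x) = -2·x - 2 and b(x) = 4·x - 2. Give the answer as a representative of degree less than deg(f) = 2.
a · b ≡ -4·x - 20 (mod f(x))

First multiply in Q[x] without reducing: a · b = -8·x^2 - 4·x + 4. Now divide by f(x) = x^2 - 3, eliminating the leading term at each step:
  leading term -8·x^2: subtract (-8)·f(x) = 24 - 8·x^2, leaving -4·x - 20
The degree is now < 2, so this is the remainder. Hence a · b ≡ -4·x - 20 in Q[x]/(f).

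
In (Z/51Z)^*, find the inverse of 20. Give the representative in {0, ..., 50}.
20^(−1) ≡ 23 (mod 51)

Apply the extended Euclidean algorithm to (51, 20), tracking rows (r, s, t) with s·51 + t·20 = r. Each division r_prev = q·r_cur + r_new produces the new row as (previous row) − q·(current row):
  row A: (51, 1, 0)   [1·51 + 0·20 = 51]
  row B: (20, 0, 1)   [0·51 + 1·20 = 20]
  51 = 2·20 + 11   → row C = row A − 2·row B = (11, 1, −2)   [check: 1·51 − 2·20 = 11]
  20 = 1·11 + 9   → row D = row B − 1·row C = (9, −1, 3)   [check: −1·51 + 3·20 = 9]
  11 = 1·9 + 2   → row E = row C − 1·row D = (2, 2, −5)   [check: 2·51 − 5·20 = 2]
  9 = 4·2 + 1   → row F = row D − 4·row E = (1, −9, 23)   [check: −9·51 + 23·20 = 1]
  2 = 2·1 + 0   → remainder 0, stop. gcd = 1 (last nonzero row F).
The gcd is 1, so 20 is invertible mod 51. The last nonzero row gives −9·51 + 23·20 = 1, so t = 23. So 20^(−1) ≡ 23 (mod 51). Verify: 20 · 23 = 460 ≡ 1 (mod 51). ✓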